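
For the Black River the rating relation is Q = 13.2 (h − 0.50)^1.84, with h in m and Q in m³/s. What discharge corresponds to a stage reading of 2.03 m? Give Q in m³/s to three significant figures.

Q = 13.2 × (2.03 − 0.50)^1.84 = 13.2 × 1.53^1.84 = 28.87 m³/s

28.9 m³/s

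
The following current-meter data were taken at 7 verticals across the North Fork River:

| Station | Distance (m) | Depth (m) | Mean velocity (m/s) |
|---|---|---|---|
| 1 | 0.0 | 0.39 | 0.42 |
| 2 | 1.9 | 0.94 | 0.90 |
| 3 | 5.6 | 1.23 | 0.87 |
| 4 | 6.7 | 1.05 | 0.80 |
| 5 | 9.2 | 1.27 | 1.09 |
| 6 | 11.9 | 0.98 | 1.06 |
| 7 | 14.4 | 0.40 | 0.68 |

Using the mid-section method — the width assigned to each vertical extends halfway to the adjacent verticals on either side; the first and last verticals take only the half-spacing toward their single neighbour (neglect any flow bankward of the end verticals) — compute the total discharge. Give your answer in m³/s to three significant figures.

13.2 m³/s

w_1 = (1.9 − 0.0)/2 = 0.95 m; q_1 = 0.42 × 0.39 × 0.95 = 0.1556 m³/s
w_2 = (5.6 − 0.0)/2 = 2.8 m; q_2 = 0.90 × 0.94 × 2.8 = 2.369 m³/s
w_3 = (6.7 − 1.9)/2 = 2.4 m; q_3 = 0.87 × 1.23 × 2.4 = 2.568 m³/s
w_4 = (9.2 − 5.6)/2 = 1.8 m; q_4 = 0.80 × 1.05 × 1.8 = 1.512 m³/s
w_5 = (11.9 − 6.7)/2 = 2.6 m; q_5 = 1.09 × 1.27 × 2.6 = 3.599 m³/s
w_6 = (14.4 − 9.2)/2 = 2.6 m; q_6 = 1.06 × 0.98 × 2.6 = 2.701 m³/s
w_7 = (14.4 − 11.9)/2 = 1.25 m; q_7 = 0.68 × 0.40 × 1.25 = 0.3400 m³/s
Q = Σ qᵢ = 13.24 m³/s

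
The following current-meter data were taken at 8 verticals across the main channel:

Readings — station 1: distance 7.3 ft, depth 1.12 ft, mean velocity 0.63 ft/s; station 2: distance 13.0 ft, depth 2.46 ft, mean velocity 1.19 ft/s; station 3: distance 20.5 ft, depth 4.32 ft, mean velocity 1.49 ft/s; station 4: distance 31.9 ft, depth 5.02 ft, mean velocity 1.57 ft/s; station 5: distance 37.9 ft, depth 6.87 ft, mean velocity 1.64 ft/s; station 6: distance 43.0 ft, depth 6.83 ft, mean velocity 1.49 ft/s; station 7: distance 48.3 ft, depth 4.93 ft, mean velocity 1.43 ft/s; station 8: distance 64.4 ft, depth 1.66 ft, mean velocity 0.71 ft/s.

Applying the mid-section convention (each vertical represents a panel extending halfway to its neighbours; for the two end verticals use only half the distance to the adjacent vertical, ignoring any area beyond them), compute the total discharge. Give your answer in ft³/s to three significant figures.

w_1 = (13.0 − 7.3)/2 = 2.85 ft; q_1 = 0.63 × 1.12 × 2.85 = 2.011 ft³/s
w_2 = (20.5 − 7.3)/2 = 6.6 ft; q_2 = 1.19 × 2.46 × 6.6 = 19.32 ft³/s
w_3 = (31.9 − 13.0)/2 = 9.45 ft; q_3 = 1.49 × 4.32 × 9.45 = 60.83 ft³/s
w_4 = (37.9 − 20.5)/2 = 8.7 ft; q_4 = 1.57 × 5.02 × 8.7 = 68.57 ft³/s
w_5 = (43.0 − 31.9)/2 = 5.55 ft; q_5 = 1.64 × 6.87 × 5.55 = 62.53 ft³/s
w_6 = (48.3 − 37.9)/2 = 5.2 ft; q_6 = 1.49 × 6.83 × 5.2 = 52.92 ft³/s
w_7 = (64.4 − 43.0)/2 = 10.7 ft; q_7 = 1.43 × 4.93 × 10.7 = 75.43 ft³/s
w_8 = (64.4 − 48.3)/2 = 8.05 ft; q_8 = 0.71 × 1.66 × 8.05 = 9.488 ft³/s
Q = Σ qᵢ = 351.1 ft³/s

351 ft³/s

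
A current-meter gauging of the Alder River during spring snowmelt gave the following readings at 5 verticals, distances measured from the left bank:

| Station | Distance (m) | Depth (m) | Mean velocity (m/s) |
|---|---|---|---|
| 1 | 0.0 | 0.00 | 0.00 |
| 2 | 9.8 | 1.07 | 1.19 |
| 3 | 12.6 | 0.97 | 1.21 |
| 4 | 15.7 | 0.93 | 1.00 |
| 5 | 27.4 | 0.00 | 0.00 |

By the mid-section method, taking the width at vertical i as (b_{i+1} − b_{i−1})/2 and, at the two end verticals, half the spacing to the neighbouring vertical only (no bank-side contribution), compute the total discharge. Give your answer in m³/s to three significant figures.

18.4 m³/s

w_2 = (12.6 − 0.0)/2 = 6.3 m; q_2 = 1.19 × 1.07 × 6.3 = 8.022 m³/s
w_3 = (15.7 − 9.8)/2 = 2.95 m; q_3 = 1.21 × 0.97 × 2.95 = 3.462 m³/s
w_4 = (27.4 − 12.6)/2 = 7.4 m; q_4 = 1.00 × 0.93 × 7.4 = 6.882 m³/s
Stations 1, 5 contribute zero (depth or velocity is 0).
Q = Σ qᵢ = 18.37 m³/s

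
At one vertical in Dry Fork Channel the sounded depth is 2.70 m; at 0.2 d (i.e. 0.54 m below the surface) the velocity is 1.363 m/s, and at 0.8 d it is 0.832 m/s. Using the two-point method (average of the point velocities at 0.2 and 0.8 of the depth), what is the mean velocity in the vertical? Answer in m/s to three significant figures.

1.10 m/s

v̄ = (1.363 + 0.832) / 2 = 1.098 m/s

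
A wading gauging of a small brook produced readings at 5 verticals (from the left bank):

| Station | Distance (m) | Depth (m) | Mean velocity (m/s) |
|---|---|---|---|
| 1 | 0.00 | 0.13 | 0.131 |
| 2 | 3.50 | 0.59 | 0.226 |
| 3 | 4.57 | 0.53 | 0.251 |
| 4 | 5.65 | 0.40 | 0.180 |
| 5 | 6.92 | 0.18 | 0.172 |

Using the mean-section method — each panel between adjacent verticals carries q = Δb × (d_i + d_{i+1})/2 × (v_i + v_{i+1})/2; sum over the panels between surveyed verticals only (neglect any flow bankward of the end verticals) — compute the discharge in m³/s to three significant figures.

Panel 1-2: Δb = 3.5 m, d̄ = (0.13+0.59)/2 = 0.36, v̄ = (0.131+0.226)/2 = 0.1785 → q = 3.5×0.36×0.1785 = 0.2249 m³/s
Panel 2-3: Δb = 1.07 m, d̄ = (0.59+0.53)/2 = 0.56, v̄ = (0.226+0.251)/2 = 0.2385 → q = 1.07×0.56×0.2385 = 0.1429 m³/s
Panel 3-4: Δb = 1.08 m, d̄ = (0.53+0.40)/2 = 0.465, v̄ = (0.251+0.180)/2 = 0.2155 → q = 1.08×0.465×0.2155 = 0.1082 m³/s
Panel 4-5: Δb = 1.27 m, d̄ = (0.40+0.18)/2 = 0.29, v̄ = (0.180+0.172)/2 = 0.176 → q = 1.27×0.29×0.176 = 0.06482 m³/s
Q = Σ q = 0.5409 m³/s

0.541 m³/s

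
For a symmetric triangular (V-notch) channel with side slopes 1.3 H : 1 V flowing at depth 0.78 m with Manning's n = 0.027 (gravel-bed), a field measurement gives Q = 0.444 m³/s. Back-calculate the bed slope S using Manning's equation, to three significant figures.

0.00110

A = z·y² = 1.3×0.78² = 0.7909 m²
P = 2y√(1+z²) = 2×0.78×√(1+1.3²) = 2.559 m
R = A/P = 0.7909/2.559 = 0.3091 m
S = (Q·n / (1·A·R^(2/3)))² = (0.444×0.027 / (1×0.7909×0.4572))² = 0.001099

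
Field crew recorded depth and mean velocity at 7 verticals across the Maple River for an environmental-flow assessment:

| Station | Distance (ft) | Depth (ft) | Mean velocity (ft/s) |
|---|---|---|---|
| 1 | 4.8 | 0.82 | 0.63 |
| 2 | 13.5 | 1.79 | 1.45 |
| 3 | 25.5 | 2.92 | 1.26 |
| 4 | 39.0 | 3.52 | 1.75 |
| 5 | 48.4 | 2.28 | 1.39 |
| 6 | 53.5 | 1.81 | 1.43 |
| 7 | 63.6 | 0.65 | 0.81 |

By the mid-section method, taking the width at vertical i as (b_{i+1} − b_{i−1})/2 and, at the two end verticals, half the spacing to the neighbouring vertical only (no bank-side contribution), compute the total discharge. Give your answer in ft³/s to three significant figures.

192 ft³/s

w_1 = (13.5 − 4.8)/2 = 4.35 ft; q_1 = 0.63 × 0.82 × 4.35 = 2.247 ft³/s
w_2 = (25.5 − 4.8)/2 = 10.35 ft; q_2 = 1.45 × 1.79 × 10.35 = 26.86 ft³/s
w_3 = (39.0 − 13.5)/2 = 12.75 ft; q_3 = 1.26 × 2.92 × 12.75 = 46.91 ft³/s
w_4 = (48.4 − 25.5)/2 = 11.45 ft; q_4 = 1.75 × 3.52 × 11.45 = 70.53 ft³/s
w_5 = (53.5 − 39.0)/2 = 7.25 ft; q_5 = 1.39 × 2.28 × 7.25 = 22.98 ft³/s
w_6 = (63.6 − 48.4)/2 = 7.6 ft; q_6 = 1.43 × 1.81 × 7.6 = 19.67 ft³/s
w_7 = (63.6 − 53.5)/2 = 5.05 ft; q_7 = 0.81 × 0.65 × 5.05 = 2.659 ft³/s
Q = Σ qᵢ = 191.9 ft³/s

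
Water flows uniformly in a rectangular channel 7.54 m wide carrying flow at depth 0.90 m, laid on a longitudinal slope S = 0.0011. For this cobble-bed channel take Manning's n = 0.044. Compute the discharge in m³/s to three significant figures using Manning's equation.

4.13 m³/s

A = b·y = 7.54 × 0.90 = 6.786 m²
P = b + 2y = 7.54 + 2×0.90 = 9.340 m
R = A/P = 6.786/9.340 = 0.7266 m
Q = (1/n)·A·R^(2/3)·S^(1/2) = (1/0.044) × 6.786 × 0.7266^(2/3) × 0.0011^(1/2) = 4.134 m³/s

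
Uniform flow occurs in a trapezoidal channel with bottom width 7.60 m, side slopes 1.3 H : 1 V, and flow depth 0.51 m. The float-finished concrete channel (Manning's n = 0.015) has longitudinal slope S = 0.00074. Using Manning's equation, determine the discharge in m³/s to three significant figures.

4.52 m³/s

A = (b + z·y)·y = (7.60 + 1.3×0.51)×0.51 = 4.214 m²
P = b + 2y√(1+z²) = 7.60 + 2×0.51×√(1+1.3²) = 9.273 m
R = A/P = 4.214/9.273 = 0.4545 m
Q = (1/n)·A·R^(2/3)·S^(1/2) = (1/0.015) × 4.214 × 0.4545^(2/3) × 0.00074^(1/2) = 4.517 m³/s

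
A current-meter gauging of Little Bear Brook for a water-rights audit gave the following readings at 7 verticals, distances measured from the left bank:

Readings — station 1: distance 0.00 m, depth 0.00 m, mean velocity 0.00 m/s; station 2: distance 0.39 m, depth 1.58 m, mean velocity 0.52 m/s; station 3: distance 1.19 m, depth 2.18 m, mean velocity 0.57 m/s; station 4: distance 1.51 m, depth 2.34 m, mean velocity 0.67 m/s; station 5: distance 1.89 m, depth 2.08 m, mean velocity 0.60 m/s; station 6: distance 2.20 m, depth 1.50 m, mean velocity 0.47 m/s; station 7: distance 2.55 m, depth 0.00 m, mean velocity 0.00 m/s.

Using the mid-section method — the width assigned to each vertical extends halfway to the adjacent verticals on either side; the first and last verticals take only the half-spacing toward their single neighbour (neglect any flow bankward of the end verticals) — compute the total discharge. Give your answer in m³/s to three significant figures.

w_2 = (1.19 − 0.00)/2 = 0.595 m; q_2 = 0.52 × 1.58 × 0.595 = 0.4889 m³/s
w_3 = (1.51 − 0.39)/2 = 0.56 m; q_3 = 0.57 × 2.18 × 0.56 = 0.6959 m³/s
w_4 = (1.89 − 1.19)/2 = 0.35 m; q_4 = 0.67 × 2.34 × 0.35 = 0.5487 m³/s
w_5 = (2.20 − 1.51)/2 = 0.345 m; q_5 = 0.60 × 2.08 × 0.345 = 0.4306 m³/s
w_6 = (2.55 − 1.89)/2 = 0.33 m; q_6 = 0.47 × 1.50 × 0.33 = 0.2327 m³/s
Stations 1, 7 contribute zero (depth or velocity is 0).
Q = Σ qᵢ = 2.397 m³/s

2.40 m³/s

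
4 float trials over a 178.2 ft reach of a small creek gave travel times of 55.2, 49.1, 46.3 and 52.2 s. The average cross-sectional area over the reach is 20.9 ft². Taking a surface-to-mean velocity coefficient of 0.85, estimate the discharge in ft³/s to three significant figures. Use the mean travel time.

t̄ = (55.2 + 49.1 + 46.3 + 52.2) / 4 = 50.7 s
v_surface = L / t̄ = 178.2 / 50.7 = 3.515 ft/s
v_mean = 0.85 × 3.515 = 2.988 ft/s
Q = A × v_mean = 20.9 × 2.988 = 62.44 ft³/s

62.4 ft³/s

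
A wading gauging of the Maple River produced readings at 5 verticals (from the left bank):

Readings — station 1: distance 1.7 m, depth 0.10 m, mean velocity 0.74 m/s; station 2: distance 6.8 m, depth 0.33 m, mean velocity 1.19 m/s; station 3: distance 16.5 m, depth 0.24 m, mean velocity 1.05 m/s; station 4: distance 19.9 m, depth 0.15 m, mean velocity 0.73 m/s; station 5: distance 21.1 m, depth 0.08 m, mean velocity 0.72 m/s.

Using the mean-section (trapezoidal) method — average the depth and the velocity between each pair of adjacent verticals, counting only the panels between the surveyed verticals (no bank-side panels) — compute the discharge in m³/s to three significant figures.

Panel 1-2: Δb = 5.1 m, d̄ = (0.10+0.33)/2 = 0.215, v̄ = (0.74+1.19)/2 = 0.965 → q = 5.1×0.215×0.965 = 1.058 m³/s
Panel 2-3: Δb = 9.7 m, d̄ = (0.33+0.24)/2 = 0.285, v̄ = (1.19+1.05)/2 = 1.12 → q = 9.7×0.285×1.12 = 3.096 m³/s
Panel 3-4: Δb = 3.4 m, d̄ = (0.24+0.15)/2 = 0.195, v̄ = (1.05+0.73)/2 = 0.89 → q = 3.4×0.195×0.89 = 0.5901 m³/s
Panel 4-5: Δb = 1.2 m, d̄ = (0.15+0.08)/2 = 0.115, v̄ = (0.73+0.72)/2 = 0.725 → q = 1.2×0.115×0.725 = 0.1001 m³/s
Q = Σ q = 4.844 m³/s

4.84 m³/s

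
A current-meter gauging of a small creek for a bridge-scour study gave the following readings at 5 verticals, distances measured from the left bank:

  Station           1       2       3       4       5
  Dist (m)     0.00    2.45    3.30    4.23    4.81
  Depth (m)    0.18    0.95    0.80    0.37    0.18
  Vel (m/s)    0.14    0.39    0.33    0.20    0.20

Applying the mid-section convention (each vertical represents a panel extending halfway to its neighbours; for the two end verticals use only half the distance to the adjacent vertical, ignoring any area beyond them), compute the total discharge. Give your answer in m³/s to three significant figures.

w_1 = (2.45 − 0.00)/2 = 1.225 m; q_1 = 0.14 × 0.18 × 1.225 = 0.03087 m³/s
w_2 = (3.30 − 0.00)/2 = 1.65 m; q_2 = 0.39 × 0.95 × 1.65 = 0.6113 m³/s
w_3 = (4.23 − 2.45)/2 = 0.89 m; q_3 = 0.33 × 0.80 × 0.89 = 0.2350 m³/s
w_4 = (4.81 − 3.30)/2 = 0.755 m; q_4 = 0.20 × 0.37 × 0.755 = 0.05587 m³/s
w_5 = (4.81 − 4.23)/2 = 0.29 m; q_5 = 0.20 × 0.18 × 0.29 = 0.01044 m³/s
Q = Σ qᵢ = 0.9435 m³/s

0.943 m³/s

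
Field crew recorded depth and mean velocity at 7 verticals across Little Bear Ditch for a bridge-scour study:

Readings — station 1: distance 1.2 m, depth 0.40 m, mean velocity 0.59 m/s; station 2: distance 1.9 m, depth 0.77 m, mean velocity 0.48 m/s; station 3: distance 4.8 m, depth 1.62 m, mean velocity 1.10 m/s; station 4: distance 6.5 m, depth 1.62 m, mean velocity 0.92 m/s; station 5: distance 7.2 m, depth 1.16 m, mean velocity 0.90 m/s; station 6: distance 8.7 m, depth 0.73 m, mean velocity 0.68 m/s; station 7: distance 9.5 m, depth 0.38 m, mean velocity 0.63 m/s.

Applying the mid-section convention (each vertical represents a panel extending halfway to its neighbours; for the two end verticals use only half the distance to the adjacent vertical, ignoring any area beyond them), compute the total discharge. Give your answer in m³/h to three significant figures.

30400 m³/h

w_1 = (1.9 − 1.2)/2 = 0.35 m; q_1 = 0.59 × 0.40 × 0.35 = 0.08260 m³/s
w_2 = (4.8 − 1.2)/2 = 1.8 m; q_2 = 0.48 × 0.77 × 1.8 = 0.6653 m³/s
w_3 = (6.5 − 1.9)/2 = 2.3 m; q_3 = 1.10 × 1.62 × 2.3 = 4.099 m³/s
w_4 = (7.2 − 4.8)/2 = 1.2 m; q_4 = 0.92 × 1.62 × 1.2 = 1.788 m³/s
w_5 = (8.7 − 6.5)/2 = 1.1 m; q_5 = 0.90 × 1.16 × 1.1 = 1.148 m³/s
w_6 = (9.5 − 7.2)/2 = 1.15 m; q_6 = 0.68 × 0.73 × 1.15 = 0.5709 m³/s
w_7 = (9.5 − 8.7)/2 = 0.4 m; q_7 = 0.63 × 0.38 × 0.4 = 0.09576 m³/s
Q = Σ qᵢ = 8.450 m³/s
= 8.450 × 3600 = 30420 m³/h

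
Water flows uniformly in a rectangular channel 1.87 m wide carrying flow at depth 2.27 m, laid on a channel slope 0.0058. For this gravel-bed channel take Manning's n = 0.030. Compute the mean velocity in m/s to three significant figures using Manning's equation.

1.93 m/s

A = b·y = 1.87 × 2.27 = 4.245 m²
P = b + 2y = 1.87 + 2×2.27 = 6.410 m
R = A/P = 4.245/6.410 = 0.6622 m
Q = (1/n)·A·R^(2/3)·S^(1/2) = (1/0.030) × 4.245 × 0.6622^(2/3) × 0.0058^(1/2) = 8.187 m³/s
V = Q/A = 8.187/4.245 = 1.929 m/s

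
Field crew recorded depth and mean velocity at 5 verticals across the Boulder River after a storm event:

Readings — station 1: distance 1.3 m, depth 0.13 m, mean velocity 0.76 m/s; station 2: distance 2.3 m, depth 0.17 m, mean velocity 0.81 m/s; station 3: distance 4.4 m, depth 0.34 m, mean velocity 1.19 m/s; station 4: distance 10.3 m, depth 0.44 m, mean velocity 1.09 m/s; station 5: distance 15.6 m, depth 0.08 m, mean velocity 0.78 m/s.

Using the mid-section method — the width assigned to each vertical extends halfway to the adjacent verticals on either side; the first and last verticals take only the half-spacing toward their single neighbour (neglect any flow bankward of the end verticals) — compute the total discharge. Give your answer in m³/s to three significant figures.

w_1 = (2.3 − 1.3)/2 = 0.5 m; q_1 = 0.76 × 0.13 × 0.5 = 0.04940 m³/s
w_2 = (4.4 − 1.3)/2 = 1.55 m; q_2 = 0.81 × 0.17 × 1.55 = 0.2134 m³/s
w_3 = (10.3 − 2.3)/2 = 4 m; q_3 = 1.19 × 0.34 × 4 = 1.618 m³/s
w_4 = (15.6 − 4.4)/2 = 5.6 m; q_4 = 1.09 × 0.44 × 5.6 = 2.686 m³/s
w_5 = (15.6 − 10.3)/2 = 2.65 m; q_5 = 0.78 × 0.08 × 2.65 = 0.1654 m³/s
Q = Σ qᵢ = 4.732 m³/s

4.73 m³/s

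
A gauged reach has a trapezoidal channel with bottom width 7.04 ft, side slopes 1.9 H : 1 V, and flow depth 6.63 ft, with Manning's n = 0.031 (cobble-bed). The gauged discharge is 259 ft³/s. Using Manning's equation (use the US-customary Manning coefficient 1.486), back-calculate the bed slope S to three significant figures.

0.000305

A = (b + z·y)·y = (7.04 + 1.9×6.63)×6.63 = 130.2 ft²
P = b + 2y√(1+z²) = 7.04 + 2×6.63×√(1+1.9²) = 35.51 ft
R = A/P = 130.2/35.51 = 3.666 ft
S = (Q·n / (1.486·A·R^(2/3)))² = (259×0.031 / (1.486×130.2×2.378))² = 0.0003046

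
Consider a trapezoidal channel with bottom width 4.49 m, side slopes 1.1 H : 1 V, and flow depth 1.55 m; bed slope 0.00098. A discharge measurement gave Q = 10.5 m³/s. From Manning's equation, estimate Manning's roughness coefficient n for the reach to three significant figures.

A = (b + z·y)·y = (4.49 + 1.1×1.55)×1.55 = 9.602 m²
P = b + 2y√(1+z²) = 4.49 + 2×1.55×√(1+1.1²) = 9.098 m
R = A/P = 9.602/9.098 = 1.055 m
n = (1/Q)·A·R^(2/3)·S^(1/2) = (1/10.5) × 9.602 × 1.037 × 0.03130 = 0.02968

0.0297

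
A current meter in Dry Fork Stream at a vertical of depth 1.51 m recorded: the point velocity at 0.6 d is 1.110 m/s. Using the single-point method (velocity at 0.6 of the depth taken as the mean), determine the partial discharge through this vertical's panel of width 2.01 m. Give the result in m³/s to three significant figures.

3.37 m³/s

v̄ = v₀.₆ = 1.110 m/s
q = v̄ × d × w = 1.110 × 1.51 × 2.01 = 3.369 m³/s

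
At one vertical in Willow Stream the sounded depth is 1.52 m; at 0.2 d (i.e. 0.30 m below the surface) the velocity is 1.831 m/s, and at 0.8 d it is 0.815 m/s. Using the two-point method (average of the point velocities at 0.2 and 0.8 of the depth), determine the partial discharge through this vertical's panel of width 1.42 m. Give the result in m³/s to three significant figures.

2.86 m³/s

v̄ = (1.831 + 0.815) / 2 = 1.323 m/s
q = v̄ × d × w = 1.323 × 1.52 × 1.42 = 2.856 m³/s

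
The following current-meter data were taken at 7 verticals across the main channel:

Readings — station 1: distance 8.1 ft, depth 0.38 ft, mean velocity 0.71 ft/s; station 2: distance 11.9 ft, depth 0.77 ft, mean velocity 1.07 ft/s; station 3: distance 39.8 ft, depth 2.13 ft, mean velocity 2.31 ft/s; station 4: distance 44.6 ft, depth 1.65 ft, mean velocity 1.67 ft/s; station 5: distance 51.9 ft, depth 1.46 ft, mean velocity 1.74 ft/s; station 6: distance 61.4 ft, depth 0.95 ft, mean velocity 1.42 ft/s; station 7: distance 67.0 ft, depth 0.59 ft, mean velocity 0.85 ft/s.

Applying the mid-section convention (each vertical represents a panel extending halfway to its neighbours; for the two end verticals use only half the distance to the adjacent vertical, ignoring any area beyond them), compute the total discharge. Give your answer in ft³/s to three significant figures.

144 ft³/s

w_1 = (11.9 − 8.1)/2 = 1.9 ft; q_1 = 0.71 × 0.38 × 1.9 = 0.5126 ft³/s
w_2 = (39.8 − 8.1)/2 = 15.85 ft; q_2 = 1.07 × 0.77 × 15.85 = 13.06 ft³/s
w_3 = (44.6 − 11.9)/2 = 16.35 ft; q_3 = 2.31 × 2.13 × 16.35 = 80.45 ft³/s
w_4 = (51.9 − 39.8)/2 = 6.05 ft; q_4 = 1.67 × 1.65 × 6.05 = 16.67 ft³/s
w_5 = (61.4 − 44.6)/2 = 8.4 ft; q_5 = 1.74 × 1.46 × 8.4 = 21.34 ft³/s
w_6 = (67.0 − 51.9)/2 = 7.55 ft; q_6 = 1.42 × 0.95 × 7.55 = 10.18 ft³/s
w_7 = (67.0 − 61.4)/2 = 2.8 ft; q_7 = 0.85 × 0.59 × 2.8 = 1.404 ft³/s
Q = Σ qᵢ = 143.6 ft³/s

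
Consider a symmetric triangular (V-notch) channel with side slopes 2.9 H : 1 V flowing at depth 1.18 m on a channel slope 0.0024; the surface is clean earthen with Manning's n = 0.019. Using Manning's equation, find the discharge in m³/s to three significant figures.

7.05 m³/s

A = z·y² = 2.9×1.18² = 4.038 m²
P = 2y√(1+z²) = 2×1.18×√(1+2.9²) = 7.239 m
R = A/P = 4.038/7.239 = 0.5578 m
Q = (1/n)·A·R^(2/3)·S^(1/2) = (1/0.019) × 4.038 × 0.5578^(2/3) × 0.0024^(1/2) = 7.055 m³/s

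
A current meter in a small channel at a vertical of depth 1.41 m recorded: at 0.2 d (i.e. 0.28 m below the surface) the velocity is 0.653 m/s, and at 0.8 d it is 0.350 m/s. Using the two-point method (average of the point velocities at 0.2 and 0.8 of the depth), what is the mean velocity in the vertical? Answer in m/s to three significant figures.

v̄ = (0.653 + 0.350) / 2 = 0.5015 m/s

0.502 m/s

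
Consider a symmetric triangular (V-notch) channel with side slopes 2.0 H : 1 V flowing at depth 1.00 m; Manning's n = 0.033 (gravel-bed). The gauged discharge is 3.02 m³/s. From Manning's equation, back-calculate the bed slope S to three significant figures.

0.00726

A = z·y² = 2.0×1.00² = 2.000 m²
P = 2y√(1+z²) = 2×1.00×√(1+2.0²) = 4.472 m
R = A/P = 2.000/4.472 = 0.4472 m
S = (Q·n / (1·A·R^(2/3)))² = (3.02×0.033 / (1×2.000×0.5848))² = 0.007260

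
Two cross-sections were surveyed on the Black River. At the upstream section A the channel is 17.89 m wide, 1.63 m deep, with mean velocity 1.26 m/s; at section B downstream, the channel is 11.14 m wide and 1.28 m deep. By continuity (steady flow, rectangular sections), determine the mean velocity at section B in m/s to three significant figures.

2.58 m/s

Q = A₁V₁ = (17.89×1.63) × 1.26 = 36.74 m³/s
A₂ = 11.14 × 1.28 = 14.26 m²
V₂ = Q/A₂ = 36.74/14.26 = 2.577 m/s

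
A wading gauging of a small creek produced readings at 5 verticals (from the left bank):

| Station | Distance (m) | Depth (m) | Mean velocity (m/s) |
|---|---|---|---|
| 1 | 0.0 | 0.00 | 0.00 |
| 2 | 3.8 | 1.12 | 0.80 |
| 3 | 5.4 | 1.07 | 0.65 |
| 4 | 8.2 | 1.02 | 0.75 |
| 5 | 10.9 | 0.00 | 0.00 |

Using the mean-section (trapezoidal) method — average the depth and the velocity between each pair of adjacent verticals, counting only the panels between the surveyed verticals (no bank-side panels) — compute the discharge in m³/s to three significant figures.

Panel 1-2: Δb = 3.8 m, d̄ = (0.00+1.12)/2 = 0.56, v̄ = (0.00+0.80)/2 = 0.4 → q = 3.8×0.56×0.4 = 0.8512 m³/s
Panel 2-3: Δb = 1.6 m, d̄ = (1.12+1.07)/2 = 1.095, v̄ = (0.80+0.65)/2 = 0.725 → q = 1.6×1.095×0.725 = 1.270 m³/s
Panel 3-4: Δb = 2.8 m, d̄ = (1.07+1.02)/2 = 1.045, v̄ = (0.65+0.75)/2 = 0.7 → q = 2.8×1.045×0.7 = 2.048 m³/s
Panel 4-5: Δb = 2.7 m, d̄ = (1.02+0.00)/2 = 0.51, v̄ = (0.75+0.00)/2 = 0.375 → q = 2.7×0.51×0.375 = 0.5164 m³/s
Q = Σ q = 4.686 m³/s

4.69 m³/s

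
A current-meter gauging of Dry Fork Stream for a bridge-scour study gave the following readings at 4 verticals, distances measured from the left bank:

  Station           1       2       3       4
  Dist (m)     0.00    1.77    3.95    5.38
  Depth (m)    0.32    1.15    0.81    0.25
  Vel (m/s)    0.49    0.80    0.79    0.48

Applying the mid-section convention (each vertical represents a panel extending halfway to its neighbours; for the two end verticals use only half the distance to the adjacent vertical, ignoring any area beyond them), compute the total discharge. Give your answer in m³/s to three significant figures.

w_1 = (1.77 − 0.00)/2 = 0.885 m; q_1 = 0.49 × 0.32 × 0.885 = 0.1388 m³/s
w_2 = (3.95 − 0.00)/2 = 1.975 m; q_2 = 0.80 × 1.15 × 1.975 = 1.817 m³/s
w_3 = (5.38 − 1.77)/2 = 1.805 m; q_3 = 0.79 × 0.81 × 1.805 = 1.155 m³/s
w_4 = (5.38 − 3.95)/2 = 0.715 m; q_4 = 0.48 × 0.25 × 0.715 = 0.08580 m³/s
Q = Σ qᵢ = 3.197 m³/s

3.20 m³/s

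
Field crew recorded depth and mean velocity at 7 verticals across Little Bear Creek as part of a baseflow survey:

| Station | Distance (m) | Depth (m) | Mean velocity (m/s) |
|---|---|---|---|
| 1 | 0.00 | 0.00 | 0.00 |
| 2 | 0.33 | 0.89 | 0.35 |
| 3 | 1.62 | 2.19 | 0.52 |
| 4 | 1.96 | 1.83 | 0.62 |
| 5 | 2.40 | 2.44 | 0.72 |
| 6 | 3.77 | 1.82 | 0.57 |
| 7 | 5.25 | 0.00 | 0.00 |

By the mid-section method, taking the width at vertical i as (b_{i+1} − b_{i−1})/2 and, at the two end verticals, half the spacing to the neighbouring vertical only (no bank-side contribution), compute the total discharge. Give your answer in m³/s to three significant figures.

w_2 = (1.62 − 0.00)/2 = 0.81 m; q_2 = 0.35 × 0.89 × 0.81 = 0.2523 m³/s
w_3 = (1.96 − 0.33)/2 = 0.815 m; q_3 = 0.52 × 2.19 × 0.815 = 0.9281 m³/s
w_4 = (2.40 − 1.62)/2 = 0.39 m; q_4 = 0.62 × 1.83 × 0.39 = 0.4425 m³/s
w_5 = (3.77 − 1.96)/2 = 0.905 m; q_5 = 0.72 × 2.44 × 0.905 = 1.590 m³/s
w_6 = (5.25 − 2.40)/2 = 1.425 m; q_6 = 0.57 × 1.82 × 1.425 = 1.478 m³/s
Stations 1, 7 contribute zero (depth or velocity is 0).
Q = Σ qᵢ = 4.691 m³/s

4.69 m³/s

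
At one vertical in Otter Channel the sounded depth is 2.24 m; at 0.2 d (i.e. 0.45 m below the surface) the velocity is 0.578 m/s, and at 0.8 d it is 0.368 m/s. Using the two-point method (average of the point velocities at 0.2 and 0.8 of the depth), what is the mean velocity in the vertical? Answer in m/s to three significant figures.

0.473 m/s

v̄ = (0.578 + 0.368) / 2 = 0.4730 m/s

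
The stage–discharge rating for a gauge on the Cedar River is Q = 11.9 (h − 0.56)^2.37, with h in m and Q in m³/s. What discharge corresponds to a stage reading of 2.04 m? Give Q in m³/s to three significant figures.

30.1 m³/s

Q = 11.9 × (2.04 − 0.56)^2.37 = 11.9 × 1.48^2.37 = 30.13 m³/s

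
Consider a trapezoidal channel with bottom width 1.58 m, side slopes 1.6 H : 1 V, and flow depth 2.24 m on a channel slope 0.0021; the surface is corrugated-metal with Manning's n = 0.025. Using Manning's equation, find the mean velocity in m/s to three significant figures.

2.02 m/s

A = (b + z·y)·y = (1.58 + 1.6×2.24)×2.24 = 11.57 m²
P = b + 2y√(1+z²) = 1.58 + 2×2.24×√(1+1.6²) = 10.03 m
R = A/P = 11.57/10.03 = 1.153 m
Q = (1/n)·A·R^(2/3)·S^(1/2) = (1/0.025) × 11.57 × 1.153^(2/3) × 0.0021^(1/2) = 23.31 m³/s
V = Q/A = 23.31/11.57 = 2.015 m/s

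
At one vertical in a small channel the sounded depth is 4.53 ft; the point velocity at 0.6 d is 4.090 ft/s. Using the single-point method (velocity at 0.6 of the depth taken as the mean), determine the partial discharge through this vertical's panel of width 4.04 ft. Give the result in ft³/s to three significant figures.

74.9 ft³/s

v̄ = v₀.₆ = 4.090 ft/s
q = v̄ × d × w = 4.090 × 4.53 × 4.04 = 74.85 ft³/s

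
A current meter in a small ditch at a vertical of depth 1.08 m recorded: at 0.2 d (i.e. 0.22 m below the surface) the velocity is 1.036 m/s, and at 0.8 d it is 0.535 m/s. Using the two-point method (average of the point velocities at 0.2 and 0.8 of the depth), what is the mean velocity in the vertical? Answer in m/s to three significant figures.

0.786 m/s

v̄ = (1.036 + 0.535) / 2 = 0.7855 m/s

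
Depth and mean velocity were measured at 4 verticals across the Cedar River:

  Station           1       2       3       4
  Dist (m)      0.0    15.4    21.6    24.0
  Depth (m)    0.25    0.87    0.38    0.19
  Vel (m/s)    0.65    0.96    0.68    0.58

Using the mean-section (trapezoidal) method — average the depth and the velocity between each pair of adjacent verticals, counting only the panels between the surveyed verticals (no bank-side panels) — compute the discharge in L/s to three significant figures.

Panel 1-2: Δb = 15.4 m, d̄ = (0.25+0.87)/2 = 0.56, v̄ = (0.65+0.96)/2 = 0.805 → q = 15.4×0.56×0.805 = 6.942 m³/s
Panel 2-3: Δb = 6.2 m, d̄ = (0.87+0.38)/2 = 0.625, v̄ = (0.96+0.68)/2 = 0.82 → q = 6.2×0.625×0.82 = 3.178 m³/s
Panel 3-4: Δb = 2.4 m, d̄ = (0.38+0.19)/2 = 0.285, v̄ = (0.68+0.58)/2 = 0.63 → q = 2.4×0.285×0.63 = 0.4309 m³/s
Q = Σ q = 10.55 m³/s
= 10.55 × 1000 = 10550 L/s

10600 L/s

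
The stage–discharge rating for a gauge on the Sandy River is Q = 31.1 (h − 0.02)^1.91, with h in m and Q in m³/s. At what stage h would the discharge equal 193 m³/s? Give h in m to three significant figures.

h − h₀ = (Q/C)^(1/b) = (193/31.1)^(1/1.91) = 2.601 m
h = 0.02 + 2.601 = 2.621 m

2.62 m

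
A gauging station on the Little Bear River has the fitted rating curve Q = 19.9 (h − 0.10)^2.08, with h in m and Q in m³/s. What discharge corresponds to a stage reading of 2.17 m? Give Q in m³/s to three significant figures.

90.4 m³/s

Q = 19.9 × (2.17 − 0.10)^2.08 = 19.9 × 2.07^2.08 = 90.38 m³/s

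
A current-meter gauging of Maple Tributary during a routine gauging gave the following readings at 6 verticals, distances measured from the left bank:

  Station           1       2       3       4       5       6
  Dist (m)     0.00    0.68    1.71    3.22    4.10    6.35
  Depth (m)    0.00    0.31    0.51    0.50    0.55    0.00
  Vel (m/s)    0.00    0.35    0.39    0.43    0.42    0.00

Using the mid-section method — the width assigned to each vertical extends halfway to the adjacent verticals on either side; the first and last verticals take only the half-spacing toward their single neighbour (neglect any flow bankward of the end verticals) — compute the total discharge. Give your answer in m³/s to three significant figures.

0.964 m³/s

w_2 = (1.71 − 0.00)/2 = 0.855 m; q_2 = 0.35 × 0.31 × 0.855 = 0.09277 m³/s
w_3 = (3.22 − 0.68)/2 = 1.27 m; q_3 = 0.39 × 0.51 × 1.27 = 0.2526 m³/s
w_4 = (4.10 − 1.71)/2 = 1.195 m; q_4 = 0.43 × 0.50 × 1.195 = 0.2569 m³/s
w_5 = (6.35 − 3.22)/2 = 1.565 m; q_5 = 0.42 × 0.55 × 1.565 = 0.3615 m³/s
Stations 1, 6 contribute zero (depth or velocity is 0).
Q = Σ qᵢ = 0.9638 m³/s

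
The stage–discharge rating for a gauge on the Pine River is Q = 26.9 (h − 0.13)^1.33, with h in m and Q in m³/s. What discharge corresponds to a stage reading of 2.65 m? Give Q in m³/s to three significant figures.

92.0 m³/s

Q = 26.9 × (2.65 − 0.13)^1.33 = 26.9 × 2.52^1.33 = 91.96 m³/s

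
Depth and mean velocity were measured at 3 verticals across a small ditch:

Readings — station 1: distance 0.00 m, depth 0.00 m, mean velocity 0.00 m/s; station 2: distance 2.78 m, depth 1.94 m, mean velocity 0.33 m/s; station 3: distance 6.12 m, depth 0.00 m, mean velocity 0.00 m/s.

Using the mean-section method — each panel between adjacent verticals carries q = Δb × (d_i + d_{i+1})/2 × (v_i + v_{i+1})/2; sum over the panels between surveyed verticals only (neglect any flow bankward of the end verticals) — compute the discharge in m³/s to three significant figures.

Panel 1-2: Δb = 2.78 m, d̄ = (0.00+1.94)/2 = 0.97, v̄ = (0.00+0.33)/2 = 0.165 → q = 2.78×0.97×0.165 = 0.4449 m³/s
Panel 2-3: Δb = 3.34 m, d̄ = (1.94+0.00)/2 = 0.97, v̄ = (0.33+0.00)/2 = 0.165 → q = 3.34×0.97×0.165 = 0.5346 m³/s
Q = Σ q = 0.9795 m³/s

0.980 m³/s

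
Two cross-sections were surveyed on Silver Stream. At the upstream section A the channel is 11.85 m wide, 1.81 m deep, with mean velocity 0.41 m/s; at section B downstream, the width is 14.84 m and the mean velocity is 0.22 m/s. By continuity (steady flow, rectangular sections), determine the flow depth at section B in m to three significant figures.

2.69 m

Q = A₁V₁ = (11.85×1.81) × 0.41 = 8.794 m³/s
d₂ = Q/(b₂ V₂) = 8.794/(14.84×0.22) = 2.694 m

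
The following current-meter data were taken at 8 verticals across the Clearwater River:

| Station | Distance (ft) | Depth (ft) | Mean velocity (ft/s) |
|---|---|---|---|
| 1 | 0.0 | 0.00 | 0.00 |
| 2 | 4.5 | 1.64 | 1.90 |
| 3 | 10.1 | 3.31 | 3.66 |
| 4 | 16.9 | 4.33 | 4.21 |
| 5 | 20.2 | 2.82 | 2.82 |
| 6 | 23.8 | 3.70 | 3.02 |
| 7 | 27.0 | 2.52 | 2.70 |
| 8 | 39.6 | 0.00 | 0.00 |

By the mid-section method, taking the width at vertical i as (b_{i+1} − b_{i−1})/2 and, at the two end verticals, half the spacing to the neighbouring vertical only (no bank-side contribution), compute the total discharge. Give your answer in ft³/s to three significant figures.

w_2 = (10.1 − 0.0)/2 = 5.05 ft; q_2 = 1.90 × 1.64 × 5.05 = 15.74 ft³/s
w_3 = (16.9 − 4.5)/2 = 6.2 ft; q_3 = 3.66 × 3.31 × 6.2 = 75.11 ft³/s
w_4 = (20.2 − 10.1)/2 = 5.05 ft; q_4 = 4.21 × 4.33 × 5.05 = 92.06 ft³/s
w_5 = (23.8 − 16.9)/2 = 3.45 ft; q_5 = 2.82 × 2.82 × 3.45 = 27.44 ft³/s
w_6 = (27.0 − 20.2)/2 = 3.4 ft; q_6 = 3.02 × 3.70 × 3.4 = 37.99 ft³/s
w_7 = (39.6 − 23.8)/2 = 7.9 ft; q_7 = 2.70 × 2.52 × 7.9 = 53.75 ft³/s
Stations 1, 8 contribute zero (depth or velocity is 0).
Q = Σ qᵢ = 302.1 ft³/s

302 ft³/s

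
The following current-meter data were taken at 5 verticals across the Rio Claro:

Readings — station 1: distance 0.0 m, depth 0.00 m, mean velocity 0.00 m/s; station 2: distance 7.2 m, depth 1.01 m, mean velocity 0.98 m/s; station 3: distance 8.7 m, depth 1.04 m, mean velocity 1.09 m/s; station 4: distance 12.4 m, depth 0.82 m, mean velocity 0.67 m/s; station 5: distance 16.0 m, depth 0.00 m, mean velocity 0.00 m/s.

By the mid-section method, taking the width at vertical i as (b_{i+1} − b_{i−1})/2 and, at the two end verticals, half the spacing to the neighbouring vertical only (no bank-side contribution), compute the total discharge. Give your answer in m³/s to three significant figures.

9.26 m³/s

w_2 = (8.7 − 0.0)/2 = 4.35 m; q_2 = 0.98 × 1.01 × 4.35 = 4.306 m³/s
w_3 = (12.4 − 7.2)/2 = 2.6 m; q_3 = 1.09 × 1.04 × 2.6 = 2.947 m³/s
w_4 = (16.0 − 8.7)/2 = 3.65 m; q_4 = 0.67 × 0.82 × 3.65 = 2.005 m³/s
Stations 1, 5 contribute zero (depth or velocity is 0).
Q = Σ qᵢ = 9.258 m³/s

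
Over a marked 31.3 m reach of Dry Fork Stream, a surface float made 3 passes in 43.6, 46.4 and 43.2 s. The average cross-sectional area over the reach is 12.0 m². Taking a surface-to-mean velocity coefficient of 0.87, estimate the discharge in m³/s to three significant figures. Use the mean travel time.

t̄ = (43.6 + 46.4 + 43.2) / 3 = 44.4 s
v_surface = L / t̄ = 31.3 / 44.4 = 0.7050 m/s
v_mean = 0.87 × 0.7050 = 0.6133 m/s
Q = A × v_mean = 12.0 × 0.6133 = 7.360 m³/s

7.36 m³/s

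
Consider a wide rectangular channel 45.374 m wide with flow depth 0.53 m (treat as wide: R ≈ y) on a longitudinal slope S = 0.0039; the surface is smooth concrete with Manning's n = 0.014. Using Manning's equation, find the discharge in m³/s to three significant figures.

70.3 m³/s

A = b·y = 45.374 × 0.53 = 24.05 m²
Wide channel: R ≈ y = 0.53 m
Q = (1/n)·A·R^(2/3)·S^(1/2) = (1/0.014) × 24.05 × 0.5300^(2/3) × 0.0039^(1/2) = 70.25 m³/s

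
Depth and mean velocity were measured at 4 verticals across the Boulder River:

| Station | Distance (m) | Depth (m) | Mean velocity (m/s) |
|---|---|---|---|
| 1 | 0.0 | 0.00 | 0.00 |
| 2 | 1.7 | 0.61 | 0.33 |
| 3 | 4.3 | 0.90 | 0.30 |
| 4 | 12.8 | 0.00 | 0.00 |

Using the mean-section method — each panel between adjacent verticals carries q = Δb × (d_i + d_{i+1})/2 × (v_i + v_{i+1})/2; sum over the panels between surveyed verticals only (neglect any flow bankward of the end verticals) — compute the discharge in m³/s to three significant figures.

Panel 1-2: Δb = 1.7 m, d̄ = (0.00+0.61)/2 = 0.305, v̄ = (0.00+0.33)/2 = 0.165 → q = 1.7×0.305×0.165 = 0.08555 m³/s
Panel 2-3: Δb = 2.6 m, d̄ = (0.61+0.90)/2 = 0.755, v̄ = (0.33+0.30)/2 = 0.315 → q = 2.6×0.755×0.315 = 0.6183 m³/s
Panel 3-4: Δb = 8.5 m, d̄ = (0.90+0.00)/2 = 0.45, v̄ = (0.30+0.00)/2 = 0.15 → q = 8.5×0.45×0.15 = 0.5738 m³/s
Q = Σ q = 1.278 m³/s

1.28 m³/s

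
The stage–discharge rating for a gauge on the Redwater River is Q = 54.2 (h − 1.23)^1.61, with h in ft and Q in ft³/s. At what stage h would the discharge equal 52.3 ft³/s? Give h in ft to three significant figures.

2.21 ft

h − h₀ = (Q/C)^(1/b) = (52.3/54.2)^(1/1.61) = 0.9781 ft
h = 1.23 + 0.9781 = 2.208 ft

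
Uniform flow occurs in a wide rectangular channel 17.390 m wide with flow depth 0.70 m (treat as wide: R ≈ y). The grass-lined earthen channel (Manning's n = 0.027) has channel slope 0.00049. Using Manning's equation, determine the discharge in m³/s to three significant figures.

A = b·y = 17.390 × 0.70 = 12.17 m²
Wide channel: R ≈ y = 0.70 m
Q = (1/n)·A·R^(2/3)·S^(1/2) = (1/0.027) × 12.17 × 0.7000^(2/3) × 0.00049^(1/2) = 7.868 m³/s

7.87 m³/s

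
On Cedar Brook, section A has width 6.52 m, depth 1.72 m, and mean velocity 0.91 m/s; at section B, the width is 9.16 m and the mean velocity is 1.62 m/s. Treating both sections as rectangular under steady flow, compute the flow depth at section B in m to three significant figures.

Q = A₁V₁ = (6.52×1.72) × 0.91 = 10.21 m³/s
d₂ = Q/(b₂ V₂) = 10.21/(9.16×1.62) = 0.6877 m

0.688 m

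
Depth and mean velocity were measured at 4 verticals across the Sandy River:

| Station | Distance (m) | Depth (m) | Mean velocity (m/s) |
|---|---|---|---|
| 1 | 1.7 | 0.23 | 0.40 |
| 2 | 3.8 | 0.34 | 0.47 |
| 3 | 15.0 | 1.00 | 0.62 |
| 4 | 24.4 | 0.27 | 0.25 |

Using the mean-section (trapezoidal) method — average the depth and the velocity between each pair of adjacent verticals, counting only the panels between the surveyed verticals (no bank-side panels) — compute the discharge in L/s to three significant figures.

Panel 1-2: Δb = 2.1 m, d̄ = (0.23+0.34)/2 = 0.285, v̄ = (0.40+0.47)/2 = 0.435 → q = 2.1×0.285×0.435 = 0.2603 m³/s
Panel 2-3: Δb = 11.2 m, d̄ = (0.34+1.00)/2 = 0.67, v̄ = (0.47+0.62)/2 = 0.545 → q = 11.2×0.67×0.545 = 4.090 m³/s
Panel 3-4: Δb = 9.4 m, d̄ = (1.00+0.27)/2 = 0.635, v̄ = (0.62+0.25)/2 = 0.435 → q = 9.4×0.635×0.435 = 2.597 m³/s
Q = Σ q = 6.947 m³/s
= 6.947 × 1000 = 6947 L/s

6950 L/s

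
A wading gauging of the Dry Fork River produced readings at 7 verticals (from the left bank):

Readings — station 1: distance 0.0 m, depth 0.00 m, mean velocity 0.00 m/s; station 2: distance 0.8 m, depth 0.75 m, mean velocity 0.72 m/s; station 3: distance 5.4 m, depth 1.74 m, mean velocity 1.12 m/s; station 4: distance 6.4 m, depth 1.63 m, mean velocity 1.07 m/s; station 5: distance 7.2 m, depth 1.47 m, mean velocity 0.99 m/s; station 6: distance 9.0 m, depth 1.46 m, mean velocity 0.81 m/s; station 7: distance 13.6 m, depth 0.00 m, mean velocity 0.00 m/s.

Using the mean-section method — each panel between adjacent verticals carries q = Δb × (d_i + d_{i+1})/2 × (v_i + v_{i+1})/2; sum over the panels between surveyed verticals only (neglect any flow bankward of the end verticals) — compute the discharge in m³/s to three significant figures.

Panel 1-2: Δb = 0.8 m, d̄ = (0.00+0.75)/2 = 0.375, v̄ = (0.00+0.72)/2 = 0.36 → q = 0.8×0.375×0.36 = 0.1080 m³/s
Panel 2-3: Δb = 4.6 m, d̄ = (0.75+1.74)/2 = 1.245, v̄ = (0.72+1.12)/2 = 0.92 → q = 4.6×1.245×0.92 = 5.269 m³/s
Panel 3-4: Δb = 1 m, d̄ = (1.74+1.63)/2 = 1.685, v̄ = (1.12+1.07)/2 = 1.095 → q = 1×1.685×1.095 = 1.845 m³/s
Panel 4-5: Δb = 0.8 m, d̄ = (1.63+1.47)/2 = 1.55, v̄ = (1.07+0.99)/2 = 1.03 → q = 0.8×1.55×1.03 = 1.277 m³/s
Panel 5-6: Δb = 1.8 m, d̄ = (1.47+1.46)/2 = 1.465, v̄ = (0.99+0.81)/2 = 0.9 → q = 1.8×1.465×0.9 = 2.373 m³/s
Panel 6-7: Δb = 4.6 m, d̄ = (1.46+0.00)/2 = 0.73, v̄ = (0.81+0.00)/2 = 0.405 → q = 4.6×0.73×0.405 = 1.360 m³/s
Q = Σ q = 12.23 m³/s

12.2 m³/s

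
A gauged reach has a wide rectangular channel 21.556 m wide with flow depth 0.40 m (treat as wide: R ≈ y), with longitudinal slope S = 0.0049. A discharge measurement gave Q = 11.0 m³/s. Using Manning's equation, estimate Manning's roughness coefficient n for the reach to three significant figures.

A = b·y = 21.556 × 0.40 = 8.622 m²
Wide channel: R ≈ y = 0.40 m
n = (1/Q)·A·R^(2/3)·S^(1/2) = (1/11.0) × 8.622 × 0.5429 × 0.07000 = 0.02979

0.0298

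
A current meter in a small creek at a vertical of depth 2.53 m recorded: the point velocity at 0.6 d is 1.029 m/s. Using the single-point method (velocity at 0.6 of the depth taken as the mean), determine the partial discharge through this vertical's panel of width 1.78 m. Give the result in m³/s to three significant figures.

4.63 m³/s

v̄ = v₀.₆ = 1.029 m/s
q = v̄ × d × w = 1.029 × 2.53 × 1.78 = 4.634 m³/s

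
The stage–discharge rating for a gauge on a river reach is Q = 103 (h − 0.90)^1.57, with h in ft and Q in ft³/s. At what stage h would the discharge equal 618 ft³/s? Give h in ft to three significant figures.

4.03 ft

h − h₀ = (Q/C)^(1/b) = (618/103)^(1/1.57) = 3.131 ft
h = 0.90 + 3.131 = 4.031 ft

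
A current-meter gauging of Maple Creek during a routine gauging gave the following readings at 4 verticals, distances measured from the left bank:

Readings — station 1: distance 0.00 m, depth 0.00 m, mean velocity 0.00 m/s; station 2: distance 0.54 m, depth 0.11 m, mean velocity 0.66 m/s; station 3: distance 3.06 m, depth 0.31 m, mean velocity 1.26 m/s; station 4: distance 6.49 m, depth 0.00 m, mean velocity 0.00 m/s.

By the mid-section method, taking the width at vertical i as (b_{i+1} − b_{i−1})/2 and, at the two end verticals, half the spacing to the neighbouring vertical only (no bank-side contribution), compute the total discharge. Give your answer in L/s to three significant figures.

1270 L/s

w_2 = (3.06 − 0.00)/2 = 1.53 m; q_2 = 0.66 × 0.11 × 1.53 = 0.1111 m³/s
w_3 = (6.49 − 0.54)/2 = 2.975 m; q_3 = 1.26 × 0.31 × 2.975 = 1.162 m³/s
Stations 1, 4 contribute zero (depth or velocity is 0).
Q = Σ qᵢ = 1.273 m³/s
= 1.273 × 1000 = 1273 L/s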